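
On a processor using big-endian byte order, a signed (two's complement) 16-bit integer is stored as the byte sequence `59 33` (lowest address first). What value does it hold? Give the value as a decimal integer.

Big-endian: lowest address holds the most-significant byte.
The bytes are already most-significant first: 0x5933.
0x5933 = 22835.

22835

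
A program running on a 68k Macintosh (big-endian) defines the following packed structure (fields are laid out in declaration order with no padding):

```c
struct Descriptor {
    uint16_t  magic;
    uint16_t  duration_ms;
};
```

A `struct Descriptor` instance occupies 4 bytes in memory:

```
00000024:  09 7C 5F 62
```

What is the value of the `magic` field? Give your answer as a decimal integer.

`magic` is the first field, at byte offset 0, occupying 2 bytes.
Bytes at offsets 0..1: 09 7C.
In big-endian order the high byte comes first in memory.
The bytes are already most-significant first: 0x097C.
0x097C = 2428.

2428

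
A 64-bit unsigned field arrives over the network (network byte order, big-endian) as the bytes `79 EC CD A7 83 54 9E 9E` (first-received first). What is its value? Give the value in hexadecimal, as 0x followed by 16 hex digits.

In big-endian order the high byte comes first in memory.
The bytes are already most-significant first: 0x79ECCDA783549E9E.

0x79ECCDA783549E9E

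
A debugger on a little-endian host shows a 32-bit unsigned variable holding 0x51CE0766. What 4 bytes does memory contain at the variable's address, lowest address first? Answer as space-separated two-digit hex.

Split into bytes (most-significant first): 51 CE 07 66.
In little-endian order the low byte comes first in memory.
So at ascending addresses the bytes are 66 07 CE 51.

66 07 CE 51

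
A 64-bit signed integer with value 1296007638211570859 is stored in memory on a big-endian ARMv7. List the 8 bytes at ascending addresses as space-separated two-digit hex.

1296007638211570859 in hexadecimal, padded to 64 bits, is 0x11FC581495CB2CAB.
Split into bytes (most-significant first): 11 FC 58 14 95 CB 2C AB.
Big-endian stores the most-significant byte at the lowest address.
So the memory order matches the most-significant-first order: 11 FC 58 14 95 CB 2C AB.

11 FC 58 14 95 CB 2C AB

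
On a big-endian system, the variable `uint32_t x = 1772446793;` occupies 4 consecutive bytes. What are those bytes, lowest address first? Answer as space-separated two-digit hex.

69 A5 64 49

1772446793 in hexadecimal, padded to 32 bits, is 0x69A56449.
Split into bytes (most-significant first): 69 A5 64 49.
Big-endian: lowest address holds the most-significant byte.
So the memory order matches the most-significant-first order: 69 A5 64 49.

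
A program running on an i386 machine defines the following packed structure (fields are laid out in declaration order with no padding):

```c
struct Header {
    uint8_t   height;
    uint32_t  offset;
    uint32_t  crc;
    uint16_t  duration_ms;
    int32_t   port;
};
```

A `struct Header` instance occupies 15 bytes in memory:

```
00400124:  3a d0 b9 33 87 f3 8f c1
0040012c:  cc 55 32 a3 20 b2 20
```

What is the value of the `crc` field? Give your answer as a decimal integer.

3435237363

`crc` follows `height` (1 B), `offset` (4 B), so it starts at offset 1 + 4 = 5 and occupies 4 bytes.
Bytes at offsets 5..8: F3 8F C1 CC.
In little-endian order the low byte comes first in memory.
Reassemble most-significant byte first: CC C1 8F F3 → 0xCCC18FF3.
0xCCC18FF3 = 3435237363.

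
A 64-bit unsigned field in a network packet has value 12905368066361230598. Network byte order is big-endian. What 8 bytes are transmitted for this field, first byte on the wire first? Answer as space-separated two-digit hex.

B3 19 13 E1 7B 21 85 06

12905368066361230598 in hexadecimal, padded to 64 bits, is 0xB31913E17B218506.
Split into bytes (most-significant first): B3 19 13 E1 7B 21 85 06.
Big-endian: lowest address holds the most-significant byte.
So the memory order matches the most-significant-first order: B3 19 13 E1 7B 21 85 06.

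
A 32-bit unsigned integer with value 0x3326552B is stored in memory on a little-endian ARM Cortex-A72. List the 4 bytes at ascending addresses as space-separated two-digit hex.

Split into bytes (most-significant first): 33 26 55 2B.
In little-endian order the low byte comes first in memory.
So at ascending addresses the bytes are 2B 55 26 33.

2B 55 26 33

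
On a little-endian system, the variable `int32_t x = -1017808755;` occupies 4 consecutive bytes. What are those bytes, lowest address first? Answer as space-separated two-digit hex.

8D 78 55 C3

Two's complement of -1017808755 in 32 bits: 1017808755 = 0x3CAA8773; invert → 0xC355788C; add 1 → 0xC355788D.
Split into bytes (most-significant first): C3 55 78 8D.
In little-endian order the low byte comes first in memory.
So at ascending addresses the bytes are 8D 78 55 C3.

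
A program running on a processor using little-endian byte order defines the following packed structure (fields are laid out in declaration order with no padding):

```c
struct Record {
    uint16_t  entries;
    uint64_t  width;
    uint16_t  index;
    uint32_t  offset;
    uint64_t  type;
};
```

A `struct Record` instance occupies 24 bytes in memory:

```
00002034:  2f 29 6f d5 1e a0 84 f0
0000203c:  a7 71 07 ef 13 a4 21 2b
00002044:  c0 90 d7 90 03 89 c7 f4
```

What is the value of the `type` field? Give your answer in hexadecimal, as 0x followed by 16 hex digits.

0xF4C7890390D790C0

`type` follows `entries` (2 B), `width` (8 B), `index` (2 B), `offset` (4 B), so it starts at offset 2 + 8 + 2 + 4 = 16 and occupies 8 bytes.
Bytes at offsets 16..23: C0 90 D7 90 03 89 C7 F4.
Little-endian stores the least-significant byte at the lowest address.
Reassemble most-significant byte first: F4 C7 89 03 90 D7 90 C0 → 0xF4C7890390D790C0.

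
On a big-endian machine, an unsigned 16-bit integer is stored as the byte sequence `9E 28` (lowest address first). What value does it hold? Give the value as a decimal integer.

In big-endian order the high byte comes first in memory.
The bytes are already most-significant first: 0x9E28.
0x9E28 = 40488.

40488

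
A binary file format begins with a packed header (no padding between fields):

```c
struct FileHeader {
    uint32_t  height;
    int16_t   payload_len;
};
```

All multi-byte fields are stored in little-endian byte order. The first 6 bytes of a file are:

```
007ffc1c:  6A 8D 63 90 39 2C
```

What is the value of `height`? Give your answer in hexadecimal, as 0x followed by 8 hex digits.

0x90638D6A

`height` is the first field, at byte offset 0, occupying 4 bytes.
Bytes at offsets 0..3: 6A 8D 63 90.
In little-endian order the low byte comes first in memory.
Reassemble most-significant byte first: 90 63 8D 6A → 0x90638D6A.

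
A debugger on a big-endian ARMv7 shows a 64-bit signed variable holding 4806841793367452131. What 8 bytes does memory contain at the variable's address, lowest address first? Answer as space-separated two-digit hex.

4806841793367452131 in hexadecimal, padded to 64 bits, is 0x42B55524B12B29E3.
Split into bytes (most-significant first): 42 B5 55 24 B1 2B 29 E3.
Big-endian: lowest address holds the most-significant byte.
So the memory order matches the most-significant-first order: 42 B5 55 24 B1 2B 29 E3.

42 B5 55 24 B1 2B 29 E3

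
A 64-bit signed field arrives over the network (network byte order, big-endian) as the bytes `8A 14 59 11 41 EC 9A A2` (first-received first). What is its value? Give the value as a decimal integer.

Big-endian: lowest address holds the most-significant byte.
The bytes are already most-significant first: 0x8A14591141EC9AA2.
Top bit is set, so as a signed 64-bit value this is 0x8A14591141EC9AA2 − 2^64 = -8497068666285942110.

-8497068666285942110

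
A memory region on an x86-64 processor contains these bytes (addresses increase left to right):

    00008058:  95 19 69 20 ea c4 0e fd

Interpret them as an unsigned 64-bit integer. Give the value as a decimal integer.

Little-endian stores the least-significant byte at the lowest address.
Reassemble most-significant byte first: FD 0E C4 EA 20 69 19 95 → 0xFD0EC4EA20691995.
0xFD0EC4EA20691995 = 18234728451114867093.

18234728451114867093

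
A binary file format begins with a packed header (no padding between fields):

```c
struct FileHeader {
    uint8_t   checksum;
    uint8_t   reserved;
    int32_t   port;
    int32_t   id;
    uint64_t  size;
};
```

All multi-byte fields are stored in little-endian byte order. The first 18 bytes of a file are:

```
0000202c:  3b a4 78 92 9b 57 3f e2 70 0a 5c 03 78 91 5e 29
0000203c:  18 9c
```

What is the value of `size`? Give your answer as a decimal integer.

`size` follows `checksum` (1 B), `reserved` (1 B), `port` (4 B), `id` (4 B), so it starts at offset 1 + 1 + 4 + 4 = 10 and occupies 8 bytes.
Bytes at offsets 10..17: 5C 03 78 91 5E 29 18 9C.
Little-endian: lowest address holds the least-significant byte.
Reassemble most-significant byte first: 9C 18 29 5E 91 78 03 5C → 0x9C18295E9178035C.
0x9C18295E9178035C = 11247785555502039900.

11247785555502039900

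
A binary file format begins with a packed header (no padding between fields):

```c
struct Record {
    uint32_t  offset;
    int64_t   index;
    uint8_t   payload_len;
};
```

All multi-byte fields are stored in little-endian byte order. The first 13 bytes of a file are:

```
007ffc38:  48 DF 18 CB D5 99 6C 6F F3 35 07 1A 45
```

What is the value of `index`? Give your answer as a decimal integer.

1875527089485814229

`index` follows `offset` (4 bytes), so it starts at byte offset 4 and occupies 8 bytes.
Bytes at offsets 4..11: D5 99 6C 6F F3 35 07 1A.
In little-endian order the low byte comes first in memory.
Reassemble most-significant byte first: 1A 07 35 F3 6F 6C 99 D5 → 0x1A0735F36F6C99D5.
0x1A0735F36F6C99D5 = 1875527089485814229.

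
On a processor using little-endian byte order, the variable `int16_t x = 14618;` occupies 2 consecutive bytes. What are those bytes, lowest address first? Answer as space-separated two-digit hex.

1A 39

14618 in hexadecimal, padded to 16 bits, is 0x391A.
Split into bytes (most-significant first): 39 1A.
Little-endian stores the least-significant byte at the lowest address.
So at ascending addresses the bytes are 1A 39.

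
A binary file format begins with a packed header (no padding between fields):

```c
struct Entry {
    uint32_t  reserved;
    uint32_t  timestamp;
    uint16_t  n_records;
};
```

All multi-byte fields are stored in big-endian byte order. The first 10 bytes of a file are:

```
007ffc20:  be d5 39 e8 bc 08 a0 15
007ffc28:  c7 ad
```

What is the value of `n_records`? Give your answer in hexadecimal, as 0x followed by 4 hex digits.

`n_records` follows `reserved` (4 B), `timestamp` (4 B), so it starts at offset 4 + 4 = 8 and occupies 2 bytes.
Bytes at offsets 8..9: C7 AD.
Big-endian stores the most-significant byte at the lowest address.
The bytes are already most-significant first: 0xC7AD.

0xC7AD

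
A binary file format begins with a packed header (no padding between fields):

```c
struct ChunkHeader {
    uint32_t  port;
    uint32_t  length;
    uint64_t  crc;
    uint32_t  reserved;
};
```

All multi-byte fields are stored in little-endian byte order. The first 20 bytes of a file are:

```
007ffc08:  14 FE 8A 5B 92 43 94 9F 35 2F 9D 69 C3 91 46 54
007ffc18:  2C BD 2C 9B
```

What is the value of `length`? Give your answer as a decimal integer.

`length` follows `port` (4 bytes), so it starts at byte offset 4 and occupies 4 bytes.
Bytes at offsets 4..7: 92 43 94 9F.
In little-endian order the low byte comes first in memory.
Reassemble most-significant byte first: 9F 94 43 92 → 0x9F944392.
0x9F944392 = 2677293970.

2677293970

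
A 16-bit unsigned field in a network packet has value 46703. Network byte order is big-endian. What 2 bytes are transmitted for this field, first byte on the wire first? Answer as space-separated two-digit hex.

46703 in hexadecimal, padded to 16 bits, is 0xB66F.
Split into bytes (most-significant first): B6 6F.
In big-endian order the high byte comes first in memory.
So the memory order matches the most-significant-first order: B6 6F.

B6 6F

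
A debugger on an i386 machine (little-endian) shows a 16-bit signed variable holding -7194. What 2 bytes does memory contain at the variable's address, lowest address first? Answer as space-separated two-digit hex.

E6 E3

Two's complement of -7194 in 16 bits: 7194 = 0x1C1A; invert → 0xE3E5; add 1 → 0xE3E6.
Split into bytes (most-significant first): E3 E6.
Little-endian stores the least-significant byte at the lowest address.
So at ascending addresses the bytes are E6 E3.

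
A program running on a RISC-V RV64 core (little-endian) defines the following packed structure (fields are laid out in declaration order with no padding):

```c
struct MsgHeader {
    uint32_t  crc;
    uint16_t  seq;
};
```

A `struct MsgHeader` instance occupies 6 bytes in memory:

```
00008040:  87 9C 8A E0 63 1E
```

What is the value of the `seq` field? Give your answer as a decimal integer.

`seq` follows `crc` (4 bytes), so it starts at byte offset 4 and occupies 2 bytes.
Bytes at offsets 4..5: 63 1E.
In little-endian order the low byte comes first in memory.
Reassemble most-significant byte first: 1E 63 → 0x1E63.
0x1E63 = 7779.

7779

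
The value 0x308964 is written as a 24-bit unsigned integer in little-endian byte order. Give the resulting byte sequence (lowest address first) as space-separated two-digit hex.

64 89 30

Split into bytes (most-significant first): 30 89 64.
In little-endian order the low byte comes first in memory.
So at ascending addresses the bytes are 64 89 30.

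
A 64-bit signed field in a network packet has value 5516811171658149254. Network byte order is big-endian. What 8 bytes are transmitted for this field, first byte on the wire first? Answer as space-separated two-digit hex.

4C 8F A6 88 03 97 2D 86

5516811171658149254 in hexadecimal, padded to 64 bits, is 0x4C8FA68803972D86.
Split into bytes (most-significant first): 4C 8F A6 88 03 97 2D 86.
In big-endian order the high byte comes first in memory.
So the memory order matches the most-significant-first order: 4C 8F A6 88 03 97 2D 86.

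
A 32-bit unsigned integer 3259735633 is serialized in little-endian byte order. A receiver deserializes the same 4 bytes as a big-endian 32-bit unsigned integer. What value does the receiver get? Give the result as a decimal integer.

3259735633 in 32-bit hexadecimal is 0xC24B9E51.
Stored little-endian, the bytes at ascending addresses are 51 9E 4B C2.
Read back as big-endian, the last byte is least significant, giving 0x519E4BC2.
0x519E4BC2 = 1369328578.

1369328578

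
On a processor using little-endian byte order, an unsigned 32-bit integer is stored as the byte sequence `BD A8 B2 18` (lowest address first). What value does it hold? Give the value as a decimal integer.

Little-endian: lowest address holds the least-significant byte.
Reassemble most-significant byte first: 18 B2 A8 BD → 0x18B2A8BD.
0x18B2A8BD = 414361789.

414361789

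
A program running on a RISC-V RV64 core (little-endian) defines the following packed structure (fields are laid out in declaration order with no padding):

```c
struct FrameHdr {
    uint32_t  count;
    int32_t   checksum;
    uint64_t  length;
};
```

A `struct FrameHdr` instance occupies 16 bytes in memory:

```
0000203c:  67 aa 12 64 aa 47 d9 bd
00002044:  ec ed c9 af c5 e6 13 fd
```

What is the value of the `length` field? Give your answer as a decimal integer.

`length` follows `count` (4 B), `checksum` (4 B), so it starts at offset 4 + 4 = 8 and occupies 8 bytes.
Bytes at offsets 8..15: EC ED C9 AF C5 E6 13 FD.
Little-endian stores the least-significant byte at the lowest address.
Reassemble most-significant byte first: FD 13 E6 C5 AF C9 ED EC → 0xFD13E6C5AFC9EDEC.
0xFD13E6C5AFC9EDEC = 18236173052885462508.

18236173052885462508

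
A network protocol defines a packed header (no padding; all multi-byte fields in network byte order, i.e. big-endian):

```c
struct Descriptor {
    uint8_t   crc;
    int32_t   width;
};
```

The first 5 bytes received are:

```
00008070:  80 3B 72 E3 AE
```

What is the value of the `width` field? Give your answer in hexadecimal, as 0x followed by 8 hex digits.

`width` follows `crc` (1 byte), so it starts at byte offset 1 and occupies 4 bytes.
Bytes at offsets 1..4: 3B 72 E3 AE.
Big-endian stores the most-significant byte at the lowest address.
The bytes are already most-significant first: 0x3B72E3AE.

0x3B72E3AE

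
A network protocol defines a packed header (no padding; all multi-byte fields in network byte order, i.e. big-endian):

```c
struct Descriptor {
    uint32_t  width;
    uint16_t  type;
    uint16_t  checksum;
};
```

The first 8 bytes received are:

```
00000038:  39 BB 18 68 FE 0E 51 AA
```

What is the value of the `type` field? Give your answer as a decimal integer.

65038

`type` follows `width` (4 bytes), so it starts at byte offset 4 and occupies 2 bytes.
Bytes at offsets 4..5: FE 0E.
Big-endian stores the most-significant byte at the lowest address.
The bytes are already most-significant first: 0xFE0E.
0xFE0E = 65038.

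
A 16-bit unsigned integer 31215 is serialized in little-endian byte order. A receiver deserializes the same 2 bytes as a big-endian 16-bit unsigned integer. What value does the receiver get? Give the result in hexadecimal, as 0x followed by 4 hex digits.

31215 in 16-bit hexadecimal is 0x79EF.
Stored little-endian, the bytes at ascending addresses are EF 79.
Read back as big-endian, the last byte is least significant, giving 0xEF79.

0xEF79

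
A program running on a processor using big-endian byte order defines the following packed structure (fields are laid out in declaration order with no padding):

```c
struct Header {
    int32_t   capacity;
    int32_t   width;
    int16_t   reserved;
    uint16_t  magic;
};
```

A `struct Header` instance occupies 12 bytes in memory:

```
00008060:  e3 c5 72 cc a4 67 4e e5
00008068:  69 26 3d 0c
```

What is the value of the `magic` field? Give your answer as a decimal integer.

15628

`magic` follows `capacity` (4 B), `width` (4 B), `reserved` (2 B), so it starts at offset 4 + 4 + 2 = 10 and occupies 2 bytes.
Bytes at offsets 10..11: 3D 0C.
Big-endian stores the most-significant byte at the lowest address.
The bytes are already most-significant first: 0x3D0C.
0x3D0C = 15628.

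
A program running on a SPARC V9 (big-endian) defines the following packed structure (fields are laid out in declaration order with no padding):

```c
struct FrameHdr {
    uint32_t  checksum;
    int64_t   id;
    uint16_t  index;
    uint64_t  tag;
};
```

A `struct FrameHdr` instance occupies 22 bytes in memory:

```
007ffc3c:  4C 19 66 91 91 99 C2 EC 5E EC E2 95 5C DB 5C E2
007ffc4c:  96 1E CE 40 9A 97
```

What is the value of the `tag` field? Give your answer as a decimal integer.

6693077055279504023

`tag` follows `checksum` (4 B), `id` (8 B), `index` (2 B), so it starts at offset 4 + 8 + 2 = 14 and occupies 8 bytes.
Bytes at offsets 14..21: 5C E2 96 1E CE 40 9A 97.
In big-endian order the high byte comes first in memory.
The bytes are already most-significant first: 0x5CE2961ECE409A97.
0x5CE2961ECE409A97 = 6693077055279504023.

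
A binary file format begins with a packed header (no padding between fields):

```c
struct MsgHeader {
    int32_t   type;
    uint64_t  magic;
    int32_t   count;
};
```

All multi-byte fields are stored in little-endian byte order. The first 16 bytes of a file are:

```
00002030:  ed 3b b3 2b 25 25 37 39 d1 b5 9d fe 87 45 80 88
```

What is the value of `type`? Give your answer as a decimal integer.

733166573

`type` is the first field, at byte offset 0, occupying 4 bytes.
Bytes at offsets 0..3: ED 3B B3 2B.
In little-endian order the low byte comes first in memory.
Reassemble most-significant byte first: 2B B3 3B ED → 0x2BB33BED.
0x2BB33BED = 733166573.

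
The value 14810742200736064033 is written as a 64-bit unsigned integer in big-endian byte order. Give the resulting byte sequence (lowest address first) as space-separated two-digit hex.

14810742200736064033 in hexadecimal, padded to 64 bits, is 0xCD8A538F96C2A221.
Split into bytes (most-significant first): CD 8A 53 8F 96 C2 A2 21.
Big-endian stores the most-significant byte at the lowest address.
So the memory order matches the most-significant-first order: CD 8A 53 8F 96 C2 A2 21.

CD 8A 53 8F 96 C2 A2 21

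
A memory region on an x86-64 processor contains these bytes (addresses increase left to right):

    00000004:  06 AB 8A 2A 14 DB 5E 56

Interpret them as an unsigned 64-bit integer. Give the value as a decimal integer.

In little-endian order the low byte comes first in memory.
Reassemble most-significant byte first: 56 5E DB 14 2A 8A AB 06 → 0x565EDB142A8AAB06.
0x565EDB142A8AAB06 = 6223652614732163846.

6223652614732163846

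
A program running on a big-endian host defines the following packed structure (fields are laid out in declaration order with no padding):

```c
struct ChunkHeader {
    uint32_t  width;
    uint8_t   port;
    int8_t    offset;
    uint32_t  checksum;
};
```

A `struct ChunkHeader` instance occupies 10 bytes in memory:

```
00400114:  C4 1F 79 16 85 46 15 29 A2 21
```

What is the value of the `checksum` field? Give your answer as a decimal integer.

`checksum` follows `width` (4 B), `port` (1 B), `offset` (1 B), so it starts at offset 4 + 1 + 1 = 6 and occupies 4 bytes.
Bytes at offsets 6..9: 15 29 A2 21.
Big-endian stores the most-significant byte at the lowest address.
The bytes are already most-significant first: 0x1529A221.
0x1529A221 = 355050017.

355050017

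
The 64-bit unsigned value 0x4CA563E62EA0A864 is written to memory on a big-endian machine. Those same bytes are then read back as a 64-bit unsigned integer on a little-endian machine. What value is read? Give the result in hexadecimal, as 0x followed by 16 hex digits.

Stored big-endian, the bytes at ascending addresses are 4C A5 63 E6 2E A0 A8 64.
Read back as little-endian, the first byte is least significant, giving 0x64A8A02EE663A54C.

0x64A8A02EE663A54C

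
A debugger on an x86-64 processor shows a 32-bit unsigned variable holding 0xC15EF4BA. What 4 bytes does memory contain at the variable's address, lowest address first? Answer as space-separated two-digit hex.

BA F4 5E C1

Split into bytes (most-significant first): C1 5E F4 BA.
Little-endian: lowest address holds the least-significant byte.
So at ascending addresses the bytes are BA F4 5E C1.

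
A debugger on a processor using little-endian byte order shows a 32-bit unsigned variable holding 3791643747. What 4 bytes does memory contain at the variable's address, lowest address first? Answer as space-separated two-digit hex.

63 E4 FF E1

3791643747 in hexadecimal, padded to 32 bits, is 0xE1FFE463.
Split into bytes (most-significant first): E1 FF E4 63.
Little-endian: lowest address holds the least-significant byte.
So at ascending addresses the bytes are 63 E4 FF E1.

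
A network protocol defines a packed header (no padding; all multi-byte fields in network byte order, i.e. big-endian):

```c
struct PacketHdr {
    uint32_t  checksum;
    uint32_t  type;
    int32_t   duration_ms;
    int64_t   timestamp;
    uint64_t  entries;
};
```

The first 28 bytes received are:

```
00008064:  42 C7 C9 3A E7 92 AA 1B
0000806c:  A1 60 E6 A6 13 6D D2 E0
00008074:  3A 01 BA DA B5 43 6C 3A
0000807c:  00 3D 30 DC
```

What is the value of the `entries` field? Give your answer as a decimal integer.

`entries` follows `checksum` (4 B), `type` (4 B), `duration_ms` (4 B), `timestamp` (8 B), so it starts at offset 4 + 4 + 4 + 8 = 20 and occupies 8 bytes.
Bytes at offsets 20..27: B5 43 6C 3A 00 3D 30 DC.
Big-endian stores the most-significant byte at the lowest address.
The bytes are already most-significant first: 0xB5436C3A003D30DC.
0xB5436C3A003D30DC = 13061402340672483548.

13061402340672483548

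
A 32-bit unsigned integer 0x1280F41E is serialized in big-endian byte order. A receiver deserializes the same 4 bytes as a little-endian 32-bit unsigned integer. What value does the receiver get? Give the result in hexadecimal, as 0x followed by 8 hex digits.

Stored big-endian, the bytes at ascending addresses are 12 80 F4 1E.
Read back as little-endian, the first byte is least significant, giving 0x1EF48012.

0x1EF48012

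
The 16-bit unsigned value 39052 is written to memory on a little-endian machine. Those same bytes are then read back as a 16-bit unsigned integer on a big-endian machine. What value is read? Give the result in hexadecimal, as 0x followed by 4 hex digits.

0x8C98

39052 in 16-bit hexadecimal is 0x988C.
Stored little-endian, the bytes at ascending addresses are 8C 98.
Read back as big-endian, the last byte is least significant, giving 0x8C98.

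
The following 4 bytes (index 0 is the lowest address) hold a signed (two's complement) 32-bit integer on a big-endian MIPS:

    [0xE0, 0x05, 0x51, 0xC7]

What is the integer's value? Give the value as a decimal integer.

In big-endian order the high byte comes first in memory.
The bytes are already most-significant first: 0xE00551C7.
Top bit is set, so as a signed 32-bit value this is 0xE00551C7 − 2^32 = -536522297.

-536522297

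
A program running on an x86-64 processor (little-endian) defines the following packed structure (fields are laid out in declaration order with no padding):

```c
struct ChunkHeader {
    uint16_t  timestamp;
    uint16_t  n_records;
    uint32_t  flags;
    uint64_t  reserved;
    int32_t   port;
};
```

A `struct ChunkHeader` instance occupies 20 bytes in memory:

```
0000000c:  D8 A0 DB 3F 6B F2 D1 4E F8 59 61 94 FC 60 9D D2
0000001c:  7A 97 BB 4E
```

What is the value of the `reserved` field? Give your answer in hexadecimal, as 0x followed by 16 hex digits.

0xD29D60FC946159F8

`reserved` follows `timestamp` (2 B), `n_records` (2 B), `flags` (4 B), so it starts at offset 2 + 2 + 4 = 8 and occupies 8 bytes.
Bytes at offsets 8..15: F8 59 61 94 FC 60 9D D2.
In little-endian order the low byte comes first in memory.
Reassemble most-significant byte first: D2 9D 60 FC 94 61 59 F8 → 0xD29D60FC946159F8.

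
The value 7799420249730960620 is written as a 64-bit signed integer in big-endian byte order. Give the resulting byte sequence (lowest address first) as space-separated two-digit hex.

7799420249730960620 in hexadecimal, padded to 64 bits, is 0x6C3D1B64DF33CCEC.
Split into bytes (most-significant first): 6C 3D 1B 64 DF 33 CC EC.
Big-endian stores the most-significant byte at the lowest address.
So the memory order matches the most-significant-first order: 6C 3D 1B 64 DF 33 CC EC.

6C 3D 1B 64 DF 33 CC EC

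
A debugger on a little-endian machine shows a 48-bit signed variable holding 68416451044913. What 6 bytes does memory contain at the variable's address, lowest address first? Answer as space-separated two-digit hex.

68416451044913 in hexadecimal, padded to 48 bits, is 0x3E397242E631.
Split into bytes (most-significant first): 3E 39 72 42 E6 31.
Little-endian stores the least-significant byte at the lowest address.
So at ascending addresses the bytes are 31 E6 42 72 39 3E.

31 E6 42 72 39 3E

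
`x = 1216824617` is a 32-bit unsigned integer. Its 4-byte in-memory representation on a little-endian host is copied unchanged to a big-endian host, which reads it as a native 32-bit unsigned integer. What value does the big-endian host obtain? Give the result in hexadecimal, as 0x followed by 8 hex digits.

1216824617 in 32-bit hexadecimal is 0x48874529.
Stored little-endian, the bytes at ascending addresses are 29 45 87 48.
Read back as big-endian, the last byte is least significant, giving 0x29458748.

0x29458748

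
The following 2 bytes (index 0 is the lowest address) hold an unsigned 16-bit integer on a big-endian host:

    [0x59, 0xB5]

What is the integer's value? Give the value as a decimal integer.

22965

Big-endian: lowest address holds the most-significant byte.
The bytes are already most-significant first: 0x59B5.
0x59B5 = 22965.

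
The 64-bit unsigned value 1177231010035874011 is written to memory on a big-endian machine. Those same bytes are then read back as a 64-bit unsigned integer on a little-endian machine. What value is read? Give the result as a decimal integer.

15796590971214190096

1177231010035874011 in 64-bit hexadecimal is 0x10565D5DCBC338DB.
Stored big-endian, the bytes at ascending addresses are 10 56 5D 5D CB C3 38 DB.
Read back as little-endian, the first byte is least significant, giving 0xDB38C3CB5D5D5610.
0xDB38C3CB5D5D5610 = 15796590971214190096.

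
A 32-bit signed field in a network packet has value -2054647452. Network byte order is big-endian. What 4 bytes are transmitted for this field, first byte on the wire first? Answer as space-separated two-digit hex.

Two's complement of -2054647452 in 32 bits: 2054647452 = 0x7A776E9C; invert → 0x85889163; add 1 → 0x85889164.
Split into bytes (most-significant first): 85 88 91 64.
In big-endian order the high byte comes first in memory.
So the memory order matches the most-significant-first order: 85 88 91 64.

85 88 91 64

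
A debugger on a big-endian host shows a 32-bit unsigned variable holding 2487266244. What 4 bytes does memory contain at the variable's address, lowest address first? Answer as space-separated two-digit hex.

2487266244 in hexadecimal, padded to 32 bits, is 0x9440ABC4.
Split into bytes (most-significant first): 94 40 AB C4.
Big-endian stores the most-significant byte at the lowest address.
So the memory order matches the most-significant-first order: 94 40 AB C4.

94 40 AB C4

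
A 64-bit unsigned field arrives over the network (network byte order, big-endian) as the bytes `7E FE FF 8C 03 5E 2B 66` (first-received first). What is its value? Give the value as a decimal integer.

Big-endian: lowest address holds the most-significant byte.
The bytes are already most-significant first: 0x7EFEFF8C035E2B66.
0x7EFEFF8C035E2B66 = 9151032469680434022.

9151032469680434022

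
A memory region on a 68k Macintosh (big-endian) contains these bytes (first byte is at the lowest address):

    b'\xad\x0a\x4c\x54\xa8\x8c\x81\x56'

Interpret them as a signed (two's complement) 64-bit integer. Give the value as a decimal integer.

-5977881628892167850

Big-endian: lowest address holds the most-significant byte.
The bytes are already most-significant first: 0xAD0A4C54A88C8156.
Top bit is set, so as a signed 64-bit value this is 0xAD0A4C54A88C8156 − 2^64 = -5977881628892167850.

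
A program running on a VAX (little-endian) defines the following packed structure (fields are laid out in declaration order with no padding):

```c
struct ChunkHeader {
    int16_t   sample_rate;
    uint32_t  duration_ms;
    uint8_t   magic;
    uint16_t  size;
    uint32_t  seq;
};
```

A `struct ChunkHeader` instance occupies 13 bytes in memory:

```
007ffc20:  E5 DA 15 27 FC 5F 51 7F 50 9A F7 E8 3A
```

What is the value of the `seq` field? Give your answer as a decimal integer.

`seq` follows `sample_rate` (2 B), `duration_ms` (4 B), `magic` (1 B), `size` (2 B), so it starts at offset 2 + 4 + 1 + 2 = 9 and occupies 4 bytes.
Bytes at offsets 9..12: 9A F7 E8 3A.
In little-endian order the low byte comes first in memory.
Reassemble most-significant byte first: 3A E8 F7 9A → 0x3AE8F79A.
0x3AE8F79A = 988346266.

988346266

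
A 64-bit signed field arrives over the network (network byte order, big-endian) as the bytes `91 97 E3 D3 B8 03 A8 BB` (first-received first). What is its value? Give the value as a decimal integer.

Big-endian stores the most-significant byte at the lowest address.
The bytes are already most-significant first: 0x9197E3D3B803A8BB.
Top bit is set, so as a signed 64-bit value this is 0x9197E3D3B803A8BB − 2^64 = -7955639718261839685.

-7955639718261839685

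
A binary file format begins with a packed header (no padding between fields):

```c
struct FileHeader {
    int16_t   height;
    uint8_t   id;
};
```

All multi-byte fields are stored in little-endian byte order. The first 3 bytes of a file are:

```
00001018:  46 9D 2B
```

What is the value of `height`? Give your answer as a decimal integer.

-25274

`height` is the first field, at byte offset 0, occupying 2 bytes.
Bytes at offsets 0..1: 46 9D.
In little-endian order the low byte comes first in memory.
Reassemble most-significant byte first: 9D 46 → 0x9D46.
Top bit is set, so as a signed 16-bit value this is 0x9D46 − 2^16 = -25274.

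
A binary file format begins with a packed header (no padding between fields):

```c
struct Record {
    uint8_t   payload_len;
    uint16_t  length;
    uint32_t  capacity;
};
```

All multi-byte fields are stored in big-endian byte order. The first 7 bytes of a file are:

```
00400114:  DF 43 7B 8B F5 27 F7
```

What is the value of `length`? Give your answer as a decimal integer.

`length` follows `payload_len` (1 byte), so it starts at byte offset 1 and occupies 2 bytes.
Bytes at offsets 1..2: 43 7B.
Big-endian stores the most-significant byte at the lowest address.
The bytes are already most-significant first: 0x437B.
0x437B = 17275.

17275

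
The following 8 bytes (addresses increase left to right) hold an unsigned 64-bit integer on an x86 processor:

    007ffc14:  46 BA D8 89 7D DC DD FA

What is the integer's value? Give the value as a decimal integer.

18076846911076743750

Little-endian: lowest address holds the least-significant byte.
Reassemble most-significant byte first: FA DD DC 7D 89 D8 BA 46 → 0xFADDDC7D89D8BA46.
0xFADDDC7D89D8BA46 = 18076846911076743750.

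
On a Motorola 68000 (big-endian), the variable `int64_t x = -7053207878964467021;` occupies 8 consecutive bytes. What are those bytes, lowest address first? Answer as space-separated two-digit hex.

Two's complement of -7053207878964467021 in 64 bits: 7053207878964467021 = 0x61E2073248A9D54D; invert → 0x9E1DF8CDB7562AB2; add 1 → 0x9E1DF8CDB7562AB3.
Split into bytes (most-significant first): 9E 1D F8 CD B7 56 2A B3.
Big-endian: lowest address holds the most-significant byte.
So the memory order matches the most-significant-first order: 9E 1D F8 CD B7 56 2A B3.

9E 1D F8 CD B7 56 2A B3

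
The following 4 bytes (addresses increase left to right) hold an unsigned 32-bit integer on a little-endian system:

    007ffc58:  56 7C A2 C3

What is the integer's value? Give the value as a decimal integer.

In little-endian order the low byte comes first in memory.
Reassemble most-significant byte first: C3 A2 7C 56 → 0xC3A27C56.
0xC3A27C56 = 3282205782.

3282205782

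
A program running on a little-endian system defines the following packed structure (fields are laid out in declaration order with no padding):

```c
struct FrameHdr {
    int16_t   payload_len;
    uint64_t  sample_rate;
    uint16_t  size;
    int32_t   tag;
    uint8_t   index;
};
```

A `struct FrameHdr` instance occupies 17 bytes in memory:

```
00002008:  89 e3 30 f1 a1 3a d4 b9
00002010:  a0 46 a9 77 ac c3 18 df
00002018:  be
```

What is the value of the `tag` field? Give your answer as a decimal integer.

-552025172

`tag` follows `payload_len` (2 B), `sample_rate` (8 B), `size` (2 B), so it starts at offset 2 + 8 + 2 = 12 and occupies 4 bytes.
Bytes at offsets 12..15: AC C3 18 DF.
Little-endian: lowest address holds the least-significant byte.
Reassemble most-significant byte first: DF 18 C3 AC → 0xDF18C3AC.
Top bit is set, so as a signed 32-bit value this is 0xDF18C3AC − 2^32 = -552025172.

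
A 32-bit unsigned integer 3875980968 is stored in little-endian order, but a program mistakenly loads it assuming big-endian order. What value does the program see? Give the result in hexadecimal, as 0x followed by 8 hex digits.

3875980968 in 32-bit hexadecimal is 0xE706C6A8.
Stored little-endian, the bytes at ascending addresses are A8 C6 06 E7.
Read back as big-endian, the last byte is least significant, giving 0xA8C606E7.

0xA8C606E7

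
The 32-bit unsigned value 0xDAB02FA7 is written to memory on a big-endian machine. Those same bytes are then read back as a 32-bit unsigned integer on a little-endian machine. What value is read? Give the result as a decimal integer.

Stored big-endian, the bytes at ascending addresses are DA B0 2F A7.
Read back as little-endian, the first byte is least significant, giving 0xA72FB0DA.
0xA72FB0DA = 2804920538.

2804920538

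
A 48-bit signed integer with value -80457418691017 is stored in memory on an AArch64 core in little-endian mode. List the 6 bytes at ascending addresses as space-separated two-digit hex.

37 AE 23 0C D3 B6

Two's complement of -80457418691017 in 48 bits: 80457418691017 = 0x492CF3DC51C9; invert → 0xB6D30C23AE36; add 1 → 0xB6D30C23AE37.
Split into bytes (most-significant first): B6 D3 0C 23 AE 37.
In little-endian order the low byte comes first in memory.
So at ascending addresses the bytes are 37 AE 23 0C D3 B6.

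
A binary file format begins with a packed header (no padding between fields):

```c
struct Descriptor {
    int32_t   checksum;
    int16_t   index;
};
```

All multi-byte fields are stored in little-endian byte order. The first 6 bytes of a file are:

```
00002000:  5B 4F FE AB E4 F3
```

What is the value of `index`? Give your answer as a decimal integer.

`index` follows `checksum` (4 bytes), so it starts at byte offset 4 and occupies 2 bytes.
Bytes at offsets 4..5: E4 F3.
In little-endian order the low byte comes first in memory.
Reassemble most-significant byte first: F3 E4 → 0xF3E4.
Top bit is set, so as a signed 16-bit value this is 0xF3E4 − 2^16 = -3100.

-3100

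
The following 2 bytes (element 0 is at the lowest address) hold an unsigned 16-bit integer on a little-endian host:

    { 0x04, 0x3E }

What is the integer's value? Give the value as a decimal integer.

Little-endian: lowest address holds the least-significant byte.
Reassemble most-significant byte first: 3E 04 → 0x3E04.
0x3E04 = 15876.

15876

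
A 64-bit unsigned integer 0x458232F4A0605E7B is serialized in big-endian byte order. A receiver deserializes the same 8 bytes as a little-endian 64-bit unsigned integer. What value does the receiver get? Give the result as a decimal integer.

8889648958883922501

Stored big-endian, the bytes at ascending addresses are 45 82 32 F4 A0 60 5E 7B.
Read back as little-endian, the first byte is least significant, giving 0x7B5E60A0F4328245.
0x7B5E60A0F4328245 = 8889648958883922501.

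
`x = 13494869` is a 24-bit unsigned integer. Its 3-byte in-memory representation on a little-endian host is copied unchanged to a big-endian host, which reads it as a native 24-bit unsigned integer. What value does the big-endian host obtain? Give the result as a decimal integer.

13494869 in 24-bit hexadecimal is 0xCDEA55.
Stored little-endian, the bytes at ascending addresses are 55 EA CD.
Read back as big-endian, the last byte is least significant, giving 0x55EACD.
0x55EACD = 5630669.

5630669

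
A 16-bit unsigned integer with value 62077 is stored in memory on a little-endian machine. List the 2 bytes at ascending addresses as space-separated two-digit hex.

62077 in hexadecimal, padded to 16 bits, is 0xF27D.
Split into bytes (most-significant first): F2 7D.
Little-endian: lowest address holds the least-significant byte.
So at ascending addresses the bytes are 7D F2.

7D F2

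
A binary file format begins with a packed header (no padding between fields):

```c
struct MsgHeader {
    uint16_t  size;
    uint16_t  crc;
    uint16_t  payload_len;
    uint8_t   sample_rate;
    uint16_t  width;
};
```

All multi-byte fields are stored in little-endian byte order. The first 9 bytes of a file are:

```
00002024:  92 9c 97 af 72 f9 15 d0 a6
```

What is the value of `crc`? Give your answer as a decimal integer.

44951

`crc` follows `size` (2 bytes), so it starts at byte offset 2 and occupies 2 bytes.
Bytes at offsets 2..3: 97 AF.
In little-endian order the low byte comes first in memory.
Reassemble most-significant byte first: AF 97 → 0xAF97.
0xAF97 = 44951.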